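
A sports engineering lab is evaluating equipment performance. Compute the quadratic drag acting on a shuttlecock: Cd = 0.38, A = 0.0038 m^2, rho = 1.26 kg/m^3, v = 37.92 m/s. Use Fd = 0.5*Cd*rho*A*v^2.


Fd = 0.5 * Cd * rho * A * v^2
Fd = 0.5 * 0.38 * 1.26 * 0.0038 * 37.92^2
v^2 = 1437.9264
Fd = 0.5 * 0.38 * 1.26 * 0.0038 * 1437.9264 = 1.3081 N

1.3081 N


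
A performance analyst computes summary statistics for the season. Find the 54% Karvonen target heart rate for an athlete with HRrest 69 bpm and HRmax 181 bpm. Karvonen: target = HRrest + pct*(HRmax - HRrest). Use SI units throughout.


Target = HRrest + pct*(HRmax - HRrest)
Heart rate reserve = HRmax - HRrest = 181 - 69 = 112 bpm
Fraction = 54% = 0.54
Target = 69 + 0.54 * 112
Target = 69 + 60.48 = 129.48 bpm

129.48 bpm


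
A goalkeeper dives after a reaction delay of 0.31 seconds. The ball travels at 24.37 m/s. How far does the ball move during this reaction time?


d = v * t
d = 24.37 * 0.31
d = 7.5547 m

7.5547 m


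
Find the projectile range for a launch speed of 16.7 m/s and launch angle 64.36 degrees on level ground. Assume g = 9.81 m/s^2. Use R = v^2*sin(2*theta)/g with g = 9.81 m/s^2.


R = v^2 * sin(2*theta) / g
Convert angle to radians: theta = 64.36 deg = 1.1233 rad
sin(2*theta) = sin(2.2466) = 0.7802
R = 16.7^2 * 0.7802 / 9.81
R = 278.89 * 0.7802 / 9.81 = 22.1808 m

22.1808 m


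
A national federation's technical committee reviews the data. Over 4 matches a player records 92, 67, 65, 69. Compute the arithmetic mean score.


Average = sum / n
Sum = 293
Average = 293 / 4 = 73.25

73.25


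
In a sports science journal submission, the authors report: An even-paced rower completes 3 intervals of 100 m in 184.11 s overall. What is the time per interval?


Split time = total_time / n_laps = 184.11 / 3
Split time = 61.37 s per lap

61.37 s


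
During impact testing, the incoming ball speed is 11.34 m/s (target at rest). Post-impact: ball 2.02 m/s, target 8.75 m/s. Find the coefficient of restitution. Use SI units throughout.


e = (v2_after - v1_after) / (v1_before - v2_before)
Numerator = 8.75 - 2.02 = 6.73
Denominator = 11.34 - 0 = 11.34
e = 6.73 / 11.34 = 0.5935

0.5935


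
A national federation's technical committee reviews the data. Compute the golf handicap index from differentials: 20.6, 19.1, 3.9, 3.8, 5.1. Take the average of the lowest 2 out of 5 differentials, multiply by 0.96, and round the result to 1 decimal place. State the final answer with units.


All differentials: 20.6, 19.1, 3.9, 3.8, 5.1
Sorted: 3.8, 3.9, 5.1, 19.1, 20.6
Best 2: 3.8, 3.9
Average of best = 7.7 / 2 = 3.85
Raw index = 3.85 * 0.96 = 3.696
Handicap index = round(3.696, 1) = 3.7

3.7


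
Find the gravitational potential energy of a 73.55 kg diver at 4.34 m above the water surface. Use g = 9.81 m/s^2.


PE = m * g * h
PE = 73.55 * 9.81 * 4.34
PE = 721.5255 * 4.34 = 3131.4207 J

3131.4207 J


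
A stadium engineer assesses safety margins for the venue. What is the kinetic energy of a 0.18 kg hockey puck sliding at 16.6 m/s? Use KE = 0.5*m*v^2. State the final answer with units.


KE = 0.5 * m * v^2
KE = 0.5 * 0.18 * 16.6^2
KE = 0.5 * 0.18 * 275.56 = 24.8004 J

24.8004 J


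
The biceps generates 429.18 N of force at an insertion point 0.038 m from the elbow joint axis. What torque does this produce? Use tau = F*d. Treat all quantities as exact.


tau = F * d
tau = 429.18 * 0.038
tau = 16.3088 N*m

16.3088 N*m


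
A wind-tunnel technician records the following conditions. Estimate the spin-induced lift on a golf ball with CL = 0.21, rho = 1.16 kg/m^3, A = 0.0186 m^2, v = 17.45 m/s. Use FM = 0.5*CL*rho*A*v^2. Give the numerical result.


FM = 0.5 * CL * rho * A * v^2
FM = 0.5 * 0.21 * 1.16 * 0.0186 * 17.45^2
v^2 = 304.5025
FM = 0.5 * 0.21 * 1.16 * 0.0186 * 304.5025 = 0.6898 N

0.6898 N


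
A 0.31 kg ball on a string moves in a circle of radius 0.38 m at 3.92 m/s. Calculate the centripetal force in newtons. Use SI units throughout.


Fc = m * v^2 / r
v^2 = 3.92^2 = 15.3664
Fc = 0.31 * 15.3664 / 0.38
Fc = 4.7636 / 0.38 = 12.5357 N

12.5357 N


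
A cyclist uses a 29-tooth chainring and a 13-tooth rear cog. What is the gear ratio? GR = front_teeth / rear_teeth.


GR = front_teeth / rear_teeth
GR = 29 / 13
GR = 2.2308

2.2308


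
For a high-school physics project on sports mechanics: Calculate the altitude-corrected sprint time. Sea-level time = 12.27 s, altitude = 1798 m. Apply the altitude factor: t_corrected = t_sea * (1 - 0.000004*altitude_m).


Correction factor = 1 - 0.000004 * 1798 = 0.992808
t_corrected = t_sea * factor = 12.27 * 0.992808
t_corrected = 12.1818 s

12.1818 s


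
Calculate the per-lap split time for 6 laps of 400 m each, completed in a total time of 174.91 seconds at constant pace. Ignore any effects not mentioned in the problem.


Split time = total_time / n_laps = 174.91 / 6
Split time = 29.1517 s per lap

29.1517 s


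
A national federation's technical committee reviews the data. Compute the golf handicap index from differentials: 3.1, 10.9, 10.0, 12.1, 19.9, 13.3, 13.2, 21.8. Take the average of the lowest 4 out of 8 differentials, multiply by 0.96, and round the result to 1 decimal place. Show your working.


All differentials: 3.1, 10.9, 10.0, 12.1, 19.9, 13.3, 13.2, 21.8
Sorted: 3.1, 10.0, 10.9, 12.1, 13.2, 13.3, 19.9, 21.8
Best 4: 3.1, 10.0, 10.9, 12.1
Average of best = 36.1 / 4 = 9.025
Raw index = 9.025 * 0.96 = 8.664
Handicap index = round(8.664, 1) = 8.7

8.7


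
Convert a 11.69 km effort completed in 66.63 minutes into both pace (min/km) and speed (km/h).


Pace = time / distance = 66.63 min / 11.69 km = 5.6997 min/km
Speed = distance / time_in_hours = 11.69 / 1.1105 hr
Speed = 10.5268 km/h

5.6997 min/km, 10.5268 km/h


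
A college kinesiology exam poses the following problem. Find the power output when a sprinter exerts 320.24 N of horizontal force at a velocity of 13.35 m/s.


P = F * v
P = 320.24 * 13.35
P = 4275.204 W

4275.204 W


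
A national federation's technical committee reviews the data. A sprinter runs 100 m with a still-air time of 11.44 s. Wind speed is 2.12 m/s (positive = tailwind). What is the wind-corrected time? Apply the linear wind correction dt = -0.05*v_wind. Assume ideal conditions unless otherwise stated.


dt = -0.05 * v_wind = -0.05 * 2.12 = -0.106 s
t_corrected = t_still + dt = 11.44 + (-0.106)
t_corrected = 11.334 s

11.334 s


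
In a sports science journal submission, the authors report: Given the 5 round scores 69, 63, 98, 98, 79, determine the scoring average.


Average = sum / n
Sum = 407
Average = 407 / 5 = 81.4

81.4


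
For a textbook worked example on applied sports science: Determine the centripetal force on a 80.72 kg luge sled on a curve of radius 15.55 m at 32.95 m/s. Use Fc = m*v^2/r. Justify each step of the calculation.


Fc = m * v^2 / r
v^2 = 32.95^2 = 1085.7025
Fc = 80.72 * 1085.7025 / 15.55
Fc = 87637.9058 / 15.55 = 5635.8782 N

5635.8782 N


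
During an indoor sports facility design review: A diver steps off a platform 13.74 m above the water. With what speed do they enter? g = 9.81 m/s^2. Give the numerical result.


v = sqrt(2 * g * h)
v = sqrt(2 * 9.81 * 13.74)
v = sqrt(269.5788) = 16.4189 m/s

16.4189 m/s


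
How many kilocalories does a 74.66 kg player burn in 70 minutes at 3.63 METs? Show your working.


kcal = MET * mass * time_hr
Convert time: 70 min = 1.1667 hr
kcal = 3.63 * 74.66 * 1.1667
kcal = 316.1851 kcal

316.1851 kcal


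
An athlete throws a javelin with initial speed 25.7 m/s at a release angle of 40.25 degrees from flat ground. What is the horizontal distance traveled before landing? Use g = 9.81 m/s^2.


R = v^2 * sin(2*theta) / g
Convert angle to radians: theta = 40.25 deg = 0.7025 rad
sin(2*theta) = sin(1.405) = 0.9863
R = 25.7^2 * 0.9863 / 9.81
R = 660.49 * 0.9863 / 9.81 = 66.4049 m

66.4049 m


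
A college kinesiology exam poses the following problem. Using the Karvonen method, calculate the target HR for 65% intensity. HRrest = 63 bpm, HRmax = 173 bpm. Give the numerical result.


Target = HRrest + pct*(HRmax - HRrest)
Heart rate reserve = HRmax - HRrest = 173 - 63 = 110 bpm
Fraction = 65% = 0.65
Target = 63 + 0.65 * 110
Target = 63 + 71.5 = 134.5 bpm

134.5 bpm


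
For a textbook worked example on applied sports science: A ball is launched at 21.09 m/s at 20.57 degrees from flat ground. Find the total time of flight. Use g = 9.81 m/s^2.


T = 2*v*sin(theta)/g
sin(theta) = sin(20.57 deg) = 0.3514
T = 2*21.09*0.3514 / 9.81
T = 14.82 / 9.81 = 1.5107 s

1.5107 s


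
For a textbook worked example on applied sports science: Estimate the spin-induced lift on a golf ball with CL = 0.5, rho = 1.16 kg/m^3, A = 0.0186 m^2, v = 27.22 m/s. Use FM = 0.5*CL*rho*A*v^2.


FM = 0.5 * CL * rho * A * v^2
FM = 0.5 * 0.5 * 1.16 * 0.0186 * 27.22^2
v^2 = 740.9284
FM = 0.5 * 0.5 * 1.16 * 0.0186 * 740.9284 = 3.9966 N

3.9966 N


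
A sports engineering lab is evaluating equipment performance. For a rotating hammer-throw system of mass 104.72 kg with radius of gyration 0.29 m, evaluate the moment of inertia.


I = m * k^2
I = 104.72 * 0.29^2
I = 104.72 * 0.0841 = 8.807 kg*m^2

8.807 kg*m^2


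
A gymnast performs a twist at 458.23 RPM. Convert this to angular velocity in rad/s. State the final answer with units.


omega = RPM * 2 * pi / 60
omega = 458.23 * 2 * 3.14159 / 60
omega = 2879.144 / 60 = 47.9857 rad/s

47.9857 rad/s


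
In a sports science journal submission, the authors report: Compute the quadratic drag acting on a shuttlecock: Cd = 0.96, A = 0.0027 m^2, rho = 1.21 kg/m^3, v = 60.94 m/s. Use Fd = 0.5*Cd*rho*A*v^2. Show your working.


Fd = 0.5 * Cd * rho * A * v^2
Fd = 0.5 * 0.96 * 1.21 * 0.0027 * 60.94^2
v^2 = 3713.6836
Fd = 0.5 * 0.96 * 1.21 * 0.0027 * 3713.6836 = 5.8237 N

5.8237 N


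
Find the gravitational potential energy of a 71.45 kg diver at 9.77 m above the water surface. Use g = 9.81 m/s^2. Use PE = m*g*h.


PE = m * g * h
PE = 71.45 * 9.81 * 9.77
PE = 700.9245 * 9.77 = 6848.0324 J

6848.0324 J


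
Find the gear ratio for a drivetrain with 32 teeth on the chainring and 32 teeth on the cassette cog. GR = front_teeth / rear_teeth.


GR = front_teeth / rear_teeth
GR = 32 / 32
GR = 1

1


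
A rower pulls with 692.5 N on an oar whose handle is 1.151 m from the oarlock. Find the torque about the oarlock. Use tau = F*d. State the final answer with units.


tau = F * d
tau = 692.5 * 1.151
tau = 797.0675 N*m

797.0675 N*m


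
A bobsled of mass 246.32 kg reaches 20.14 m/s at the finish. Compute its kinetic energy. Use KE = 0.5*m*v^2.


KE = 0.5 * m * v^2
KE = 0.5 * 246.32 * 20.14^2
KE = 0.5 * 246.32 * 405.6196 = 49956.1099 J

49956.1099 J


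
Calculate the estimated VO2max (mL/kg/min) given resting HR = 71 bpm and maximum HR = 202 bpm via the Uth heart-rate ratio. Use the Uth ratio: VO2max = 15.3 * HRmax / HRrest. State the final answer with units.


VO2max = 15.3 * HRmax / HRrest
VO2max = 15.3 * 202 / 71
VO2max = 3090.6 / 71 = 43.5296 mL/kg/min

43.5296 mL/kg/min


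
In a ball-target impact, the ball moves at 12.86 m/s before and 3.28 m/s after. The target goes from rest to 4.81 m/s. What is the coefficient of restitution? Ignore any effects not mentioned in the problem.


e = (v2_after - v1_after) / (v1_before - v2_before)
Numerator = 4.81 - 3.28 = 1.53
Denominator = 12.86 - 0 = 12.86
e = 1.53 / 12.86 = 0.119

0.119


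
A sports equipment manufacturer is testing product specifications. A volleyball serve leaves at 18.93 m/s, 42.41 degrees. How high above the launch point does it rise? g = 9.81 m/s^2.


H = (v*sin(theta))^2 / (2*g)
vy = v*sin(theta) = 18.93 * sin(42.41 deg) = 12.767 m/s
H = vy^2 / (2*g) = 162.9959 / (2*9.81)
H = 162.9959 / 19.62 = 8.3076 m

8.3076 m


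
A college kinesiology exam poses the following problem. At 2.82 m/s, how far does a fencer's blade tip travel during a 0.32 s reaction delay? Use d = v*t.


d = v * t
d = 2.82 * 0.32
d = 0.9024 m

0.9024 m


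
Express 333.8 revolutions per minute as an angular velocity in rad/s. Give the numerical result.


omega = RPM * 2 * pi / 60
omega = 333.8 * 2 * 3.14159 / 60
omega = 2097.3273 / 60 = 34.9555 rad/s

34.9555 rad/s


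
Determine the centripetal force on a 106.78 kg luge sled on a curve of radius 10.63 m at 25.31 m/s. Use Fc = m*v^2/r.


Fc = m * v^2 / r
v^2 = 25.31^2 = 640.5961
Fc = 106.78 * 640.5961 / 10.63
Fc = 68402.8516 / 10.63 = 6434.8873 N

6434.8873 N


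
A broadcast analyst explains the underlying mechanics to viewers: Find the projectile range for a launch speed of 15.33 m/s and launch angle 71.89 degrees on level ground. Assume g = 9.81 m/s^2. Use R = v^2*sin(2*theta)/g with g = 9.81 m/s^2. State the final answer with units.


R = v^2 * sin(2*theta) / g
Convert angle to radians: theta = 71.89 deg = 1.2547 rad
sin(2*theta) = sin(2.5094) = 0.5909
R = 15.33^2 * 0.5909 / 9.81
R = 235.0089 * 0.5909 / 9.81 = 14.1553 m

14.1553 m


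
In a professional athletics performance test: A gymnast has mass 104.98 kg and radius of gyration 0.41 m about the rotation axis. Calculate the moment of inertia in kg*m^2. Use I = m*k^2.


I = m * k^2
I = 104.98 * 0.41^2
I = 104.98 * 0.1681 = 17.6471 kg*m^2

17.6471 kg*m^2


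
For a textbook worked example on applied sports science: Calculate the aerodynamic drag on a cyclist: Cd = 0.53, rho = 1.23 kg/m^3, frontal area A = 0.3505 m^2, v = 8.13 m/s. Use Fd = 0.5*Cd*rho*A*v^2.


Fd = 0.5 * Cd * rho * A * v^2
Fd = 0.5 * 0.53 * 1.23 * 0.3505 * 8.13^2
v^2 = 66.0969
Fd = 0.5 * 0.53 * 1.23 * 0.3505 * 66.0969 = 7.5513 N

7.5513 N


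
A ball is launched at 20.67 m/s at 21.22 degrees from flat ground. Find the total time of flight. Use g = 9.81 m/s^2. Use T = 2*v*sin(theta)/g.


T = 2*v*sin(theta)/g
sin(theta) = sin(21.22 deg) = 0.3619
T = 2*20.67*0.3619 / 9.81
T = 14.963 / 9.81 = 1.5253 s

1.5253 s


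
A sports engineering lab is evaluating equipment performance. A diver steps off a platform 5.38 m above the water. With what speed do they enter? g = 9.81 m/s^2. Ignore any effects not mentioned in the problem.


v = sqrt(2 * g * h)
v = sqrt(2 * 9.81 * 5.38)
v = sqrt(105.5556) = 10.274 m/s

10.274 m/s


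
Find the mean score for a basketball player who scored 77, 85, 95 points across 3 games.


Average = sum / n
Sum = 257
Average = 257 / 3 = 85.6667

85.6667


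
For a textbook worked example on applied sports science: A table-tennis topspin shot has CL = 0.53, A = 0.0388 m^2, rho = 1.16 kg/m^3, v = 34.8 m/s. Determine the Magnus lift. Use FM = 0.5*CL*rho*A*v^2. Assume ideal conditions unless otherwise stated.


FM = 0.5 * CL * rho * A * v^2
FM = 0.5 * 0.53 * 1.16 * 0.0388 * 34.8^2
v^2 = 1211.04
FM = 0.5 * 0.53 * 1.16 * 0.0388 * 1211.04 = 14.4442 N

14.4442 N


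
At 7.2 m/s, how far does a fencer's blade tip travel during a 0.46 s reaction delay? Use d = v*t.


d = v * t
d = 7.2 * 0.46
d = 3.312 m

3.312 m


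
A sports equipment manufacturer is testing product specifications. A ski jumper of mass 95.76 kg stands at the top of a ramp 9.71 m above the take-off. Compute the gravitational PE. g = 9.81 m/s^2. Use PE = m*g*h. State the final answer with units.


PE = m * g * h
PE = 95.76 * 9.81 * 9.71
PE = 939.4056 * 9.71 = 9121.6284 J

9121.6284 J


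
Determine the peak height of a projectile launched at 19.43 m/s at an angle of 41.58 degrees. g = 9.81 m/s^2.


H = (v*sin(theta))^2 / (2*g)
vy = v*sin(theta) = 19.43 * sin(41.58 deg) = 12.895 m/s
H = vy^2 / (2*g) = 166.2814 / (2*9.81)
H = 166.2814 / 19.62 = 8.4751 m

8.4751 m


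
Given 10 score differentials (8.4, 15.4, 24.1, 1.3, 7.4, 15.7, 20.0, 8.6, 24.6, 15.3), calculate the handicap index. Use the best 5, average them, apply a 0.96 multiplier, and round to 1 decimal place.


All differentials: 8.4, 15.4, 24.1, 1.3, 7.4, 15.7, 20.0, 8.6, 24.6, 15.3
Sorted: 1.3, 7.4, 8.4, 8.6, 15.3, 15.4, 15.7, 20.0, 24.1, 24.6
Best 5: 1.3, 7.4, 8.4, 8.6, 15.3
Average of best = 41 / 5 = 8.2
Raw index = 8.2 * 0.96 = 7.872
Handicap index = round(7.872, 1) = 7.9

7.9


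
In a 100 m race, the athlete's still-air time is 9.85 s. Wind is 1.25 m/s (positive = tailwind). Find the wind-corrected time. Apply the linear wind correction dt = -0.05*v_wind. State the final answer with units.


dt = -0.05 * v_wind = -0.05 * 1.25 = -0.0625 s
t_corrected = t_still + dt = 9.85 + (-0.0625)
t_corrected = 9.7875 s

9.7875 s


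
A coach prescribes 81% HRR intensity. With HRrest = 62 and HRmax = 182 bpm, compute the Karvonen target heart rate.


Target = HRrest + pct*(HRmax - HRrest)
Heart rate reserve = HRmax - HRrest = 182 - 62 = 120 bpm
Fraction = 81% = 0.81
Target = 62 + 0.81 * 120
Target = 62 + 97.2 = 159.2 bpm

159.2 bpm


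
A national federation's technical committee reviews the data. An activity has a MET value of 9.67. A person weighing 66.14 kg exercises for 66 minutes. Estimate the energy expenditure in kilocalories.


kcal = MET * mass * time_hr
Convert time: 66 min = 1.1 hr
kcal = 9.67 * 66.14 * 1.1
kcal = 703.5312 kcal

703.5312 kcal


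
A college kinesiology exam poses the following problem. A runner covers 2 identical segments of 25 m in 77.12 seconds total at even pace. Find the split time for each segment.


Split time = total_time / n_laps = 77.12 / 2
Split time = 38.56 s per lap

38.56 s


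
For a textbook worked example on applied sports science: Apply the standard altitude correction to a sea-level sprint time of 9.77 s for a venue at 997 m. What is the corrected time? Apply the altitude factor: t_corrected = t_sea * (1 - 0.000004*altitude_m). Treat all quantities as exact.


Correction factor = 1 - 0.000004 * 997 = 0.996012
t_corrected = t_sea * factor = 9.77 * 0.996012
t_corrected = 9.731 s

9.731 s


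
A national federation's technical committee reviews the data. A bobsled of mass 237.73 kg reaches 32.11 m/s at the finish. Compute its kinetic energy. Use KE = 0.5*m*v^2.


KE = 0.5 * m * v^2
KE = 0.5 * 237.73 * 32.11^2
KE = 0.5 * 237.73 * 1031.0521 = 122556.0079 J

122556.0079 J


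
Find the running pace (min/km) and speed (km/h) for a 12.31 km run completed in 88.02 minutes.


Pace = time / distance = 88.02 min / 12.31 km = 7.1503 min/km
Speed = distance / time_in_hours = 12.31 / 1.467 hr
Speed = 8.3913 km/h

7.1503 min/km, 8.3913 km/h


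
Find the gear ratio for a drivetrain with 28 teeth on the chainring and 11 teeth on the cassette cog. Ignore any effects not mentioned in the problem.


GR = front_teeth / rear_teeth
GR = 28 / 11
GR = 2.5455

2.5455


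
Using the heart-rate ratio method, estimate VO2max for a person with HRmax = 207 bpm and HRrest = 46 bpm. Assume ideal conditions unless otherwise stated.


VO2max = 15.3 * HRmax / HRrest
VO2max = 15.3 * 207 / 46
VO2max = 3167.1 / 46 = 68.85 mL/kg/min

68.85 mL/kg/min


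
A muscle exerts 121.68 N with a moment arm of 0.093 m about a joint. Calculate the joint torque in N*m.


tau = F * d
tau = 121.68 * 0.093
tau = 11.3162 N*m

11.3162 N*m


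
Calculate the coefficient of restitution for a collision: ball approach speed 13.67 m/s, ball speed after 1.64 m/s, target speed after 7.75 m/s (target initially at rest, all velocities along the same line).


e = (v2_after - v1_after) / (v1_before - v2_before)
Numerator = 7.75 - 1.64 = 6.11
Denominator = 13.67 - 0 = 13.67
e = 6.11 / 13.67 = 0.447

0.447


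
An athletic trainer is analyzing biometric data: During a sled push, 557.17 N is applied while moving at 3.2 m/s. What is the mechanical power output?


P = F * v
P = 557.17 * 3.2
P = 1782.944 W

1782.944 W


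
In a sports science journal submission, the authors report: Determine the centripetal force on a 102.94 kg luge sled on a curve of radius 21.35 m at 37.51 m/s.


Fc = m * v^2 / r
v^2 = 37.51^2 = 1407.0001
Fc = 102.94 * 1407.0001 / 21.35
Fc = 144836.5903 / 21.35 = 6783.9152 N

6783.9152 N


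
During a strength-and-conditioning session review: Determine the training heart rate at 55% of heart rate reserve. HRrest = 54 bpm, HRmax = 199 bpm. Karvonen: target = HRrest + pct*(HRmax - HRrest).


Target = HRrest + pct*(HRmax - HRrest)
Heart rate reserve = HRmax - HRrest = 199 - 54 = 145 bpm
Fraction = 55% = 0.55
Target = 54 + 0.55 * 145
Target = 54 + 79.75 = 133.75 bpm

133.75 bpm


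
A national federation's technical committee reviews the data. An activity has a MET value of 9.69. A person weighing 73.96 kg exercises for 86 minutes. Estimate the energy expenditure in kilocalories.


kcal = MET * mass * time_hr
Convert time: 86 min = 1.4333 hr
kcal = 9.69 * 73.96 * 1.4333
kcal = 1027.2304 kcal

1027.2304 kcal


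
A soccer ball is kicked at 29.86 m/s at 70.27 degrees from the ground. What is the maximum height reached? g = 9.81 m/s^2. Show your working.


H = (v*sin(theta))^2 / (2*g)
vy = v*sin(theta) = 29.86 * sin(70.27 deg) = 28.107 m/s
H = vy^2 / (2*g) = 790.0055 / (2*9.81)
H = 790.0055 / 19.62 = 40.2653 m

40.2653 m


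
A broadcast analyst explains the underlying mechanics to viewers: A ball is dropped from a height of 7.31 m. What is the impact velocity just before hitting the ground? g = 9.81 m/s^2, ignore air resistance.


v = sqrt(2 * g * h)
v = sqrt(2 * 9.81 * 7.31)
v = sqrt(143.4222) = 11.9759 m/s

11.9759 m/s


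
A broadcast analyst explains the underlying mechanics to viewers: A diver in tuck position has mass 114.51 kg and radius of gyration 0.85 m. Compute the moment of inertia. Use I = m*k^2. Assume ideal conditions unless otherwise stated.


I = m * k^2
I = 114.51 * 0.85^2
I = 114.51 * 0.7225 = 82.7335 kg*m^2

82.7335 kg*m^2


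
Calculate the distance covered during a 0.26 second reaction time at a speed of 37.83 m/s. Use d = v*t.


d = v * t
d = 37.83 * 0.26
d = 9.8358 m

9.8358 m


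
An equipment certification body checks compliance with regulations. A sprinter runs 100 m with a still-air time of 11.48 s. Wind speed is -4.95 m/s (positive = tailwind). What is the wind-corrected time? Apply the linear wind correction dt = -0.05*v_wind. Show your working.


dt = -0.05 * v_wind = -0.05 * -4.95 = 0.2475 s
t_corrected = t_still + dt = 11.48 + (0.2475)
t_corrected = 11.7275 s

11.7275 s


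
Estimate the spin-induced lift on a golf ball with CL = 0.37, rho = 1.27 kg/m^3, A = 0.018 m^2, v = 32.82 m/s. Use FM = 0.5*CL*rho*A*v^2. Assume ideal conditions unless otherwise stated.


FM = 0.5 * CL * rho * A * v^2
FM = 0.5 * 0.37 * 1.27 * 0.018 * 32.82^2
v^2 = 1077.1524
FM = 0.5 * 0.37 * 1.27 * 0.018 * 1077.1524 = 4.5554 N

4.5554 N


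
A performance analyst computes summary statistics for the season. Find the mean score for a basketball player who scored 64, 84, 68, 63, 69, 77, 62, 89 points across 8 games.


Average = sum / n
Sum = 576
Average = 576 / 8 = 72

72


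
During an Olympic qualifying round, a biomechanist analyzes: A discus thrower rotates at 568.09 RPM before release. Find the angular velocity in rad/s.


omega = RPM * 2 * pi / 60
omega = 568.09 * 2 * 3.14159 / 60
omega = 3569.4147 / 60 = 59.4902 rad/s

59.4902 rad/s


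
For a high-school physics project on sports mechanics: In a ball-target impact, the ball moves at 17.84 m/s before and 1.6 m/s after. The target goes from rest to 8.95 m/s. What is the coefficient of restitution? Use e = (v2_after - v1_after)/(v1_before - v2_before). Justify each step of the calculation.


e = (v2_after - v1_after) / (v1_before - v2_before)
Numerator = 8.95 - 1.6 = 7.35
Denominator = 17.84 - 0 = 17.84
e = 7.35 / 17.84 = 0.412

0.412


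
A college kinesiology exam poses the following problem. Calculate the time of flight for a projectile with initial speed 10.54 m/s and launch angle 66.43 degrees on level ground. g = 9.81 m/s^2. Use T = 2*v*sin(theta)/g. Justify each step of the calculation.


T = 2*v*sin(theta)/g
sin(theta) = sin(66.43 deg) = 0.9166
T = 2*10.54*0.9166 / 9.81
T = 19.3213 / 9.81 = 1.9696 s

1.9696 s


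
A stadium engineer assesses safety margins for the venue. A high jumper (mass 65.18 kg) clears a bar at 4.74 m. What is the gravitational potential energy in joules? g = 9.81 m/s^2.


PE = m * g * h
PE = 65.18 * 9.81 * 4.74
PE = 639.4158 * 4.74 = 3030.8309 J

3030.8309 J


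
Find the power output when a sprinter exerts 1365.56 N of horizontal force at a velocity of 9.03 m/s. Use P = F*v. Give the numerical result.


P = F * v
P = 1365.56 * 9.03
P = 12331.0068 W

12331.0068 W


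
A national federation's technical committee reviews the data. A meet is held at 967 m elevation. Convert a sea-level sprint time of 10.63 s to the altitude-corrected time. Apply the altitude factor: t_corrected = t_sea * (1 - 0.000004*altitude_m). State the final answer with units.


Correction factor = 1 - 0.000004 * 967 = 0.996132
t_corrected = t_sea * factor = 10.63 * 0.996132
t_corrected = 10.5889 s

10.5889 s


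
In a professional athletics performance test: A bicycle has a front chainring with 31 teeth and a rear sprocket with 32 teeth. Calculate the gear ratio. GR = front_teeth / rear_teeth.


GR = front_teeth / rear_teeth
GR = 31 / 32
GR = 0.9688

0.9688


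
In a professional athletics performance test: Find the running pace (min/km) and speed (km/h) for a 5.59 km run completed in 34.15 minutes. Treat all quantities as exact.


Pace = time / distance = 34.15 min / 5.59 km = 6.1091 min/km
Speed = distance / time_in_hours = 5.59 / 0.5692 hr
Speed = 9.8214 km/h

6.1091 min/km, 9.8214 km/h


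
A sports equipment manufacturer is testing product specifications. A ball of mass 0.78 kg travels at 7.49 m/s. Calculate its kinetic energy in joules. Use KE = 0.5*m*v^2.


KE = 0.5 * m * v^2
KE = 0.5 * 0.78 * 7.49^2
KE = 0.5 * 0.78 * 56.1001 = 21.879 J

21.879 J


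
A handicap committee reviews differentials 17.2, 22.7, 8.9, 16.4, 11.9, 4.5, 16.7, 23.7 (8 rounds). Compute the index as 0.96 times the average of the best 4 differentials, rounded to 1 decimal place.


All differentials: 17.2, 22.7, 8.9, 16.4, 11.9, 4.5, 16.7, 23.7
Sorted: 4.5, 8.9, 11.9, 16.4, 16.7, 17.2, 22.7, 23.7
Best 4: 4.5, 8.9, 11.9, 16.4
Average of best = 41.7 / 4 = 10.425
Raw index = 10.425 * 0.96 = 10.008
Handicap index = round(10.008, 1) = 10.0

10.0


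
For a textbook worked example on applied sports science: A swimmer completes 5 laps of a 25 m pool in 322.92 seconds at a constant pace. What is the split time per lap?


Split time = total_time / n_laps = 322.92 / 5
Split time = 64.584 s per lap

64.584 s


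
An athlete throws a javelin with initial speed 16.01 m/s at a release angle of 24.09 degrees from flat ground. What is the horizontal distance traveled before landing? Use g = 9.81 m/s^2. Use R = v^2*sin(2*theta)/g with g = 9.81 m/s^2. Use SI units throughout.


R = v^2 * sin(2*theta) / g
Convert angle to radians: theta = 24.09 deg = 0.4204 rad
sin(2*theta) = sin(0.8409) = 0.7452
R = 16.01^2 * 0.7452 / 9.81
R = 256.3201 * 0.7452 / 9.81 = 19.4721 m

19.4721 m


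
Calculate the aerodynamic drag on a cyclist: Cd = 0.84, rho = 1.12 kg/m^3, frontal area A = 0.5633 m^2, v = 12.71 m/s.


Fd = 0.5 * Cd * rho * A * v^2
Fd = 0.5 * 0.84 * 1.12 * 0.5633 * 12.71^2
v^2 = 161.5441
Fd = 0.5 * 0.84 * 1.12 * 0.5633 * 161.5441 = 42.8054 N

42.8054 N


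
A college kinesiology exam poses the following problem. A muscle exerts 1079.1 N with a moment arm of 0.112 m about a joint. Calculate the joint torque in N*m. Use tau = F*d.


tau = F * d
tau = 1079.1 * 0.112
tau = 120.8592 N*m

120.8592 N*m


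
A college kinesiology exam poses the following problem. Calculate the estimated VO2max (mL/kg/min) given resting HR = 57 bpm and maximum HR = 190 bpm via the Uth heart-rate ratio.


VO2max = 15.3 * HRmax / HRrest
VO2max = 15.3 * 190 / 57
VO2max = 2907 / 57 = 51 mL/kg/min

51 mL/kg/min


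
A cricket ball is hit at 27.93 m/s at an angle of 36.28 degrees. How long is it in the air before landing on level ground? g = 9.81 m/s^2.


T = 2*v*sin(theta)/g
sin(theta) = sin(36.28 deg) = 0.5917
T = 2*27.93*0.5917 / 9.81
T = 33.0541 / 9.81 = 3.3694 s

3.3694 s


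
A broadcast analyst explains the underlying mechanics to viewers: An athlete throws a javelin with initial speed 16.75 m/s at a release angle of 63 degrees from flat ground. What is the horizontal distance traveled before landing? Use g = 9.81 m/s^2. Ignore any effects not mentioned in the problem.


R = v^2 * sin(2*theta) / g
Convert angle to radians: theta = 63 deg = 1.0996 rad
sin(2*theta) = sin(2.1991) = 0.809
R = 16.75^2 * 0.809 / 9.81
R = 280.5625 * 0.809 / 9.81 = 23.1376 m

23.1376 m


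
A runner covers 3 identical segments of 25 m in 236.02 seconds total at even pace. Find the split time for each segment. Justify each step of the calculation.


Split time = total_time / n_laps = 236.02 / 3
Split time = 78.6733 s per lap

78.6733 s


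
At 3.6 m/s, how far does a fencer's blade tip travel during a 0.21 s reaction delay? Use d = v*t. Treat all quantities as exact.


d = v * t
d = 3.6 * 0.21
d = 0.756 m

0.756 m


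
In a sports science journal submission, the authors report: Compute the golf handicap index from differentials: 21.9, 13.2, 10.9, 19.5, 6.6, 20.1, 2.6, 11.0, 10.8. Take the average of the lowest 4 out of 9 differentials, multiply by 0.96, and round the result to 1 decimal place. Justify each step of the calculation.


All differentials: 21.9, 13.2, 10.9, 19.5, 6.6, 20.1, 2.6, 11.0, 10.8
Sorted: 2.6, 6.6, 10.8, 10.9, 11.0, 13.2, 19.5, 20.1, 21.9
Best 4: 2.6, 6.6, 10.8, 10.9
Average of best = 30.9 / 4 = 7.725
Raw index = 7.725 * 0.96 = 7.416
Handicap index = round(7.416, 1) = 7.4

7.4


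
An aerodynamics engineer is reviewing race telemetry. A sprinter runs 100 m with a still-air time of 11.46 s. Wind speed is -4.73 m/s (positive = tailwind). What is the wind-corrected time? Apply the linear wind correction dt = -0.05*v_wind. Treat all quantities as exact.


dt = -0.05 * v_wind = -0.05 * -4.73 = 0.2365 s
t_corrected = t_still + dt = 11.46 + (0.2365)
t_corrected = 11.6965 s

11.6965 s


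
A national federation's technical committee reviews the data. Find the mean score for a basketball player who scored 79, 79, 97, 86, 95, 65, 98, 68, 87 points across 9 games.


Average = sum / n
Sum = 754
Average = 754 / 9 = 83.7778

83.7778


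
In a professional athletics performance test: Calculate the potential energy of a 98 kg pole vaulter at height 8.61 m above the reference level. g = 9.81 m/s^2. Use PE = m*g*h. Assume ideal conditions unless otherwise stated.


PE = m * g * h
PE = 98 * 9.81 * 8.61
PE = 961.38 * 8.61 = 8277.4818 J

8277.4818 J


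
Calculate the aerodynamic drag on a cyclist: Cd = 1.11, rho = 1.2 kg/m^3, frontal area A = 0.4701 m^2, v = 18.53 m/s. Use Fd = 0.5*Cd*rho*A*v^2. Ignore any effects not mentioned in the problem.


Fd = 0.5 * Cd * rho * A * v^2
Fd = 0.5 * 1.11 * 1.2 * 0.4701 * 18.53^2
v^2 = 343.3609
Fd = 0.5 * 1.11 * 1.2 * 0.4701 * 343.3609 = 107.5017 N

107.5017 N


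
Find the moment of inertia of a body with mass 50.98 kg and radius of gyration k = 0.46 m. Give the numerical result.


I = m * k^2
I = 50.98 * 0.46^2
I = 50.98 * 0.2116 = 10.7874 kg*m^2

10.7874 kg*m^2


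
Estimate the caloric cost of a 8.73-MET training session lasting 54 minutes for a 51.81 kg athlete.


kcal = MET * mass * time_hr
Convert time: 54 min = 0.9 hr
kcal = 8.73 * 51.81 * 0.9
kcal = 407.0712 kcal

407.0712 kcal


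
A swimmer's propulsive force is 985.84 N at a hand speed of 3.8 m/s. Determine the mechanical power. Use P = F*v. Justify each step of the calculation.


P = F * v
P = 985.84 * 3.8
P = 3746.192 W

3746.192 W


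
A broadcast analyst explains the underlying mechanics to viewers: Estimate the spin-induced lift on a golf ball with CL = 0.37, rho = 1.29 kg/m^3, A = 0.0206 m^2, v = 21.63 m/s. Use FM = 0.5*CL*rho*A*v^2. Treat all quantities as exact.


FM = 0.5 * CL * rho * A * v^2
FM = 0.5 * 0.37 * 1.29 * 0.0206 * 21.63^2
v^2 = 467.8569
FM = 0.5 * 0.37 * 1.29 * 0.0206 * 467.8569 = 2.3001 N

2.3001 N


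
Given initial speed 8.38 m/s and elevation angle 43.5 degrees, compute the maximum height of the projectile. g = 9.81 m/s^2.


H = (v*sin(theta))^2 / (2*g)
vy = v*sin(theta) = 8.38 * sin(43.5 deg) = 5.7684 m/s
H = vy^2 / (2*g) = 33.2746 / (2*9.81)
H = 33.2746 / 19.62 = 1.696 m

1.696 m


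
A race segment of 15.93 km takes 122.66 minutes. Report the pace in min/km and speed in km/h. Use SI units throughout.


Pace = time / distance = 122.66 min / 15.93 km = 7.6999 min/km
Speed = distance / time_in_hours = 15.93 / 2.0443 hr
Speed = 7.7923 km/h

7.6999 min/km, 7.7923 km/h


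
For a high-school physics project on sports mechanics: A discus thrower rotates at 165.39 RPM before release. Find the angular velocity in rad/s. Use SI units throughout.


omega = RPM * 2 * pi / 60
omega = 165.39 * 2 * 3.14159 / 60
omega = 1039.176 / 60 = 17.3196 rad/s

17.3196 rad/s


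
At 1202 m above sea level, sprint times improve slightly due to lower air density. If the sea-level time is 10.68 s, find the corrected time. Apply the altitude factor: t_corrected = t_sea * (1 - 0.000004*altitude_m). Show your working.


Correction factor = 1 - 0.000004 * 1202 = 0.995192
t_corrected = t_sea * factor = 10.68 * 0.995192
t_corrected = 10.6287 s

10.6287 s


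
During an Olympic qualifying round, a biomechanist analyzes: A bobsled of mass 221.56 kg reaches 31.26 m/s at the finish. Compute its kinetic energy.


KE = 0.5 * m * v^2
KE = 0.5 * 221.56 * 31.26^2
KE = 0.5 * 221.56 * 977.1876 = 108252.8423 J

108252.8423 J


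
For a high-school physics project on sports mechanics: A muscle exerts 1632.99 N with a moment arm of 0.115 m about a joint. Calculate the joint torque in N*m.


tau = F * d
tau = 1632.99 * 0.115
tau = 187.7939 N*m

187.7939 N*m


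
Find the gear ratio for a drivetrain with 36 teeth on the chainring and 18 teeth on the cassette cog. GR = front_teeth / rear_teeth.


GR = front_teeth / rear_teeth
GR = 36 / 18
GR = 2

2


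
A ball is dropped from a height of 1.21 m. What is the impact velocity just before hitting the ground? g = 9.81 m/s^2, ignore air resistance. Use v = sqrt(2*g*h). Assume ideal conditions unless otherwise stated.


v = sqrt(2 * g * h)
v = sqrt(2 * 9.81 * 1.21)
v = sqrt(23.7402) = 4.8724 m/s

4.8724 m/s


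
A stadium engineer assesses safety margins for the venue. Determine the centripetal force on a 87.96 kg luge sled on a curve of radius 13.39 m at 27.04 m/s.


Fc = m * v^2 / r
v^2 = 27.04^2 = 731.1616
Fc = 87.96 * 731.1616 / 13.39
Fc = 64312.9743 / 13.39 = 4803.0601 N

4803.0601 N


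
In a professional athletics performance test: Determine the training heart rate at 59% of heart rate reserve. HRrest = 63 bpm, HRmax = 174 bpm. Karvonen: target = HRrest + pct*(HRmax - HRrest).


Target = HRrest + pct*(HRmax - HRrest)
Heart rate reserve = HRmax - HRrest = 174 - 63 = 111 bpm
Fraction = 59% = 0.59
Target = 63 + 0.59 * 111
Target = 63 + 65.49 = 128.49 bpm

128.49 bpm


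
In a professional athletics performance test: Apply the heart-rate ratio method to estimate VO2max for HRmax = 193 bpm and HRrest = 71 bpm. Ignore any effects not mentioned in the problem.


VO2max = 15.3 * HRmax / HRrest
VO2max = 15.3 * 193 / 71
VO2max = 2952.9 / 71 = 41.5901 mL/kg/min

41.5901 mL/kg/min


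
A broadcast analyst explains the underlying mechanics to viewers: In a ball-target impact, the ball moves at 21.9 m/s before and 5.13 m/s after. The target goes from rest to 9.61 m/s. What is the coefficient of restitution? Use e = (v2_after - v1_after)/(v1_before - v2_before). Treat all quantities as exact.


e = (v2_after - v1_after) / (v1_before - v2_before)
Numerator = 9.61 - 5.13 = 4.48
Denominator = 21.9 - 0 = 21.9
e = 4.48 / 21.9 = 0.2046

0.2046


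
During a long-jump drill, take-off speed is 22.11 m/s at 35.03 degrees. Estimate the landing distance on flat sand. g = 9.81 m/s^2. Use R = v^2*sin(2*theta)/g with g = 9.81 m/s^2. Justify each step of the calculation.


R = v^2 * sin(2*theta) / g
Convert angle to radians: theta = 35.03 deg = 0.6114 rad
sin(2*theta) = sin(1.2228) = 0.9401
R = 22.11^2 * 0.9401 / 9.81
R = 488.8521 * 0.9401 / 9.81 = 46.8446 m

46.8446 m


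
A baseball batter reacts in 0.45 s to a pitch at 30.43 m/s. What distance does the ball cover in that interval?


d = v * t
d = 30.43 * 0.45
d = 13.6935 m

13.6935 m


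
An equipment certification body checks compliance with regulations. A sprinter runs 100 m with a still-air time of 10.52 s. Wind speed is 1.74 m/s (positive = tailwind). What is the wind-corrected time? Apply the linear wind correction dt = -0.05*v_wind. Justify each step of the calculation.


dt = -0.05 * v_wind = -0.05 * 1.74 = -0.087 s
t_corrected = t_still + dt = 10.52 + (-0.087)
t_corrected = 10.433 s

10.433 s


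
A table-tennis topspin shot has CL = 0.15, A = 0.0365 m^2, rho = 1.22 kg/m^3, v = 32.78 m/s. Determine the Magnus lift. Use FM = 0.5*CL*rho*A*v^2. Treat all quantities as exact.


FM = 0.5 * CL * rho * A * v^2
FM = 0.5 * 0.15 * 1.22 * 0.0365 * 32.78^2
v^2 = 1074.5284
FM = 0.5 * 0.15 * 1.22 * 0.0365 * 1074.5284 = 3.5887 N

3.5887 N


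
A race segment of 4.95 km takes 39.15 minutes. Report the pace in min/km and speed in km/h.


Pace = time / distance = 39.15 min / 4.95 km = 7.9091 min/km
Speed = distance / time_in_hours = 4.95 / 0.6525 hr
Speed = 7.5862 km/h

7.9091 min/km, 7.5862 km/h


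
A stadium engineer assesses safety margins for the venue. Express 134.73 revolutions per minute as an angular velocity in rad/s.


omega = RPM * 2 * pi / 60
omega = 134.73 * 2 * 3.14159 / 60
omega = 846.5336 / 60 = 14.1089 rad/s

14.1089 rad/s


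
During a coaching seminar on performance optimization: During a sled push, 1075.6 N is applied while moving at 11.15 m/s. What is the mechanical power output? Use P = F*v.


P = F * v
P = 1075.6 * 11.15
P = 11992.94 W

11992.94 W


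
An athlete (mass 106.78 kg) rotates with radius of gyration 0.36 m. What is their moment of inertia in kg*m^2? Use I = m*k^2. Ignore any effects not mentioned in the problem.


I = m * k^2
I = 106.78 * 0.36^2
I = 106.78 * 0.1296 = 13.8387 kg*m^2

13.8387 kg*m^2


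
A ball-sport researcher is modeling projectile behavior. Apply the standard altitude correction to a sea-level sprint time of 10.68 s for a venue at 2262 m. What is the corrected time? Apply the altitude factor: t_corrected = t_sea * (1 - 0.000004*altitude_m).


Correction factor = 1 - 0.000004 * 2262 = 0.990952
t_corrected = t_sea * factor = 10.68 * 0.990952
t_corrected = 10.5834 s

10.5834 s


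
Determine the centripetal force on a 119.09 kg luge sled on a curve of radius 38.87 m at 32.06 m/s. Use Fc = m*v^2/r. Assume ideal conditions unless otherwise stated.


Fc = m * v^2 / r
v^2 = 32.06^2 = 1027.8436
Fc = 119.09 * 1027.8436 / 38.87
Fc = 122405.8943 / 38.87 = 3149.1097 N

3149.1097 N


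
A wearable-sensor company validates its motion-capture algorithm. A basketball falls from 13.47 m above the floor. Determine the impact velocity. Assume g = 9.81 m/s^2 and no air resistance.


v = sqrt(2 * g * h)
v = sqrt(2 * 9.81 * 13.47)
v = sqrt(264.2814) = 16.2567 m/s

16.2567 m/s


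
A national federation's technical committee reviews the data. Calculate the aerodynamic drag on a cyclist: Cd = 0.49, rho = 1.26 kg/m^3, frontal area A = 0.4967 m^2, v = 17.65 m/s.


Fd = 0.5 * Cd * rho * A * v^2
Fd = 0.5 * 0.49 * 1.26 * 0.4967 * 17.65^2
v^2 = 311.5225
Fd = 0.5 * 0.49 * 1.26 * 0.4967 * 311.5225 = 47.7661 N

47.7661 N


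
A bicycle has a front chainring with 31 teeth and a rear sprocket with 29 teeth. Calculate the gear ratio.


GR = front_teeth / rear_teeth
GR = 31 / 29
GR = 1.069

1.069


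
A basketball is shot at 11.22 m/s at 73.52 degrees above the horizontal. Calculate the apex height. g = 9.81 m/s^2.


H = (v*sin(theta))^2 / (2*g)
vy = v*sin(theta) = 11.22 * sin(73.52 deg) = 10.7591 m/s
H = vy^2 / (2*g) = 115.7576 / (2*9.81)
H = 115.7576 / 19.62 = 5.9 m

5.9 m
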